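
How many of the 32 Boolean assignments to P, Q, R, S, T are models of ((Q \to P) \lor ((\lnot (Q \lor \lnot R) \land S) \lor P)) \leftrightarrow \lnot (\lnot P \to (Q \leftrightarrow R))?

Initial set: {T (((Q \to P) \lor ((\lnot (Q \lor \lnot R) \land S) \lor P)) \leftrightarrow \lnot (\lnot P \to (Q \leftrightarrow R)))}.
T (((Q \to P) \lor ((\lnot (Q \lor \lnot R) \land S) \lor P)) \leftrightarrow \lnot (\lnot P \to (Q \leftrightarrow R))): β-rule — branch into T ((Q \to P) \lor ((\lnot (Q \lor \lnot R) \land S) \lor P)), T \lnot (\lnot P \to (Q \leftrightarrow R))  //  F ((Q \to P) \lor ((\lnot (Q \lor \lnot R) \land S) \lor P)), F \lnot (\lnot P \to (Q \leftrightarrow R)).
  branch 1 (add T ((Q \to P) \lor ((\lnot (Q \lor \lnot R) \land S) \lor P)), T \lnot (\lnot P \to (Q \leftrightarrow R))):
    T \lnot (\lnot P \to (Q \leftrightarrow R)): α-rule — add T \lnot P, F (Q \leftrightarrow R).
    T ((Q \to P) \lor ((\lnot (Q \lor \lnot R) \land S) \lor P)): β-rule — branch into T (Q \to P)  //  T ((\lnot (Q \lor \lnot R) \land S) \lor P).
      branch 1.1 (add T (Q \to P)):
        F (Q \leftrightarrow R): β-rule — branch into T Q, F R  //  F Q, T R.
          branch 1.1.1 (add T Q, F R):
            T (Q \to P): β-rule — branch into F Q  //  T P.
              branch 1.1.1.1 (add F Q):
                × closes — contains both Q and \lnot Q.
              branch 1.1.1.2 (add T P):
                × closes — contains both P and \lnot P.
          branch 1.1.2 (add F Q, T R):
            T (Q \to P): β-rule — branch into F Q  //  T P.
              branch 1.1.2.1 (add F Q):
                ○ open, literals {P=0, Q=0, R=1}.
              branch 1.1.2.2 (add T P):
                × closes — contains both P and \lnot P.
      branch 1.2 (add T ((\lnot (Q \lor \lnot R) \land S) \lor P)):
        F (Q \leftrightarrow R): β-rule — branch into T Q, F R  //  F Q, T R.
          branch 1.2.1 (add T Q, F R):
            T ((\lnot (Q \lor \lnot R) \land S) \lor P): β-rule — branch into T (\lnot (Q \lor \lnot R) \land S)  //  T P.
              branch 1.2.1.1 (add T (\lnot (Q \lor \lnot R) \land S)):
                T (\lnot (Q \lor \lnot R) \land S): α-rule — add T \lnot (Q \lor \lnot R), T S.
                T \lnot (Q \lor \lnot R): α-rule — add F Q, F \lnot R.
                × closes — contains both Q and \lnot Q.
              branch 1.2.1.2 (add T P):
                × closes — contains both P and \lnot P.
          branch 1.2.2 (add F Q, T R):
            T ((\lnot (Q \lor \lnot R) \land S) \lor P): β-rule — branch into T (\lnot (Q \lor \lnot R) \land S)  //  T P.
              branch 1.2.2.1 (add T (\lnot (Q \lor \lnot R) \land S)):
                T (\lnot (Q \lor \lnot R) \land S): α-rule — add T \lnot (Q \lor \lnot R), T S.
                T \lnot (Q \lor \lnot R): α-rule — add F Q, F \lnot R.
                ○ open, literals {P=0, Q=0, R=1, S=1}.
              branch 1.2.2.2 (add T P):
                × closes — contains both P and \lnot P.
  branch 2 (add F ((Q \to P) \lor ((\lnot (Q \lor \lnot R) \land S) \lor P)), F \lnot (\lnot P \to (Q \leftrightarrow R))):
    F ((Q \to P) \lor ((\lnot (Q \lor \lnot R) \land S) \lor P)): α-rule — add F (Q \to P), F ((\lnot (Q \lor \lnot R) \land S) \lor P).
    F (Q \to P): α-rule — add T Q, F P.
    F ((\lnot (Q \lor \lnot R) \land S) \lor P): α-rule — add F (\lnot (Q \lor \lnot R) \land S), F P.
    F \lnot (\lnot P \to (Q \leftrightarrow R)): β-rule — branch into F \lnot P  //  T (Q \leftrightarrow R).
      branch 2.1 (add F \lnot P):
        × closes — contains both P and \lnot P.
      branch 2.2 (add T (Q \leftrightarrow R)):
        F (\lnot (Q \lor \lnot R) \land S): β-rule — branch into F \lnot (Q \lor \lnot R)  //  F S.
          branch 2.2.1 (add F \lnot (Q \lor \lnot R)):
            T (Q \leftrightarrow R): β-rule — branch into T Q, T R  //  F Q, F R.
              branch 2.2.1.1 (add T Q, T R):
                F \lnot (Q \lor \lnot R): β-rule — branch into T Q  //  T \lnot R.
                  branch 2.2.1.1.1 (add T Q):
                    ○ open, literals {P=0, Q=1, R=1}.
                  branch 2.2.1.1.2 (add T \lnot R):
                    × closes — contains both R and \lnot R.
              branch 2.2.1.2 (add F Q, F R):
                × closes — contains both Q and \lnot Q.
          branch 2.2.2 (add F S):
            T (Q \leftrightarrow R): β-rule — branch into T Q, T R  //  F Q, F R.
              branch 2.2.2.1 (add T Q, T R):
                ○ open, literals {P=0, Q=1, R=1, S=0}.
              branch 2.2.2.2 (add F Q, F R):
                × closes — contains both Q and \lnot Q.
10 branches closed, 4 open.
Each open branch fixes some atoms; the unmentioned ones are free. Counting distinct full assignments: branch {P=0, Q=0, R=1} (S, T) contributes 4 new; branch {P=0, Q=0, R=1, S=1} (T) contributes 0 new; branch {P=0, Q=1, R=1} (S, T) contributes 4 new; branch {P=0, Q=1, R=1, S=0} (T) contributes 0 new. Total: 8.

8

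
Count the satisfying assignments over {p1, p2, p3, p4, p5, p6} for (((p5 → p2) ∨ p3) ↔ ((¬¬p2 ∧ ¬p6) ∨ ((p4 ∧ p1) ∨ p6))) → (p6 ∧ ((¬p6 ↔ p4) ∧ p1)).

Initial set: {T ((((p5 → p2) ∨ p3) ↔ ((¬¬p2 ∧ ¬p6) ∨ ((p4 ∧ p1) ∨ p6))) → (p6 ∧ ((¬p6 ↔ p4) ∧ p1)))}.
T ((((p5 → p2) ∨ p3) ↔ ((¬¬p2 ∧ ¬p6) ∨ ((p4 ∧ p1) ∨ p6))) → (p6 ∧ ((¬p6 ↔ p4) ∧ p1))): β-rule — branch into F (((p5 → p2) ∨ p3) ↔ ((¬¬p2 ∧ ¬p6) ∨ ((p4 ∧ p1) ∨ p6)))  //  T (p6 ∧ ((¬p6 ↔ p4) ∧ p1)).
  branch 1 (add F (((p5 → p2) ∨ p3) ↔ ((¬¬p2 ∧ ¬p6) ∨ ((p4 ∧ p1) ∨ p6)))):
    F (((p5 → p2) ∨ p3) ↔ ((¬¬p2 ∧ ¬p6) ∨ ((p4 ∧ p1) ∨ p6))): β-rule — branch into T ((p5 → p2) ∨ p3), F ((¬¬p2 ∧ ¬p6) ∨ ((p4 ∧ p1) ∨ p6))  //  F ((p5 → p2) ∨ p3), T ((¬¬p2 ∧ ¬p6) ∨ ((p4 ∧ p1) ∨ p6)).
      branch 1.1 (add T ((p5 → p2) ∨ p3), F ((¬¬p2 ∧ ¬p6) ∨ ((p4 ∧ p1) ∨ p6))):
        F ((¬¬p2 ∧ ¬p6) ∨ ((p4 ∧ p1) ∨ p6)): α-rule — add F (¬¬p2 ∧ ¬p6), F ((p4 ∧ p1) ∨ p6).
        F ((p4 ∧ p1) ∨ p6): α-rule — add F (p4 ∧ p1), F p6.
        T ((p5 → p2) ∨ p3): β-rule — branch into T (p5 → p2)  //  T p3.
          branch 1.1.1 (add T (p5 → p2)):
            F (¬¬p2 ∧ ¬p6): β-rule — branch into F ¬¬p2  //  F ¬p6.
              branch 1.1.1.1 (add F ¬¬p2):
                F ¬¬p2: drop double negation, giving F p2.
                F (p4 ∧ p1): β-rule — branch into F p4  //  F p1.
                  branch 1.1.1.1.1 (add F p4):
                    T (p5 → p2): β-rule — branch into F p5  //  T p2.
                      branch 1.1.1.1.1.1 (add F p5):
                        ○ open, literals {p2=false, p4=false, p5=false, p6=false}.
                      branch 1.1.1.1.1.2 (add T p2):
                        × closes — contains both p2 and ¬p2.
                  branch 1.1.1.1.2 (add F p1):
                    T (p5 → p2): β-rule — branch into F p5  //  T p2.
                      branch 1.1.1.1.2.1 (add F p5):
                        ○ open, literals {p1=false, p2=false, p5=false, p6=false}.
                      branch 1.1.1.1.2.2 (add T p2):
                        × closes — contains both p2 and ¬p2.
              branch 1.1.1.2 (add F ¬p6):
                × closes — contains both p6 and ¬p6.
          branch 1.1.2 (add T p3):
            F (¬¬p2 ∧ ¬p6): β-rule — branch into F ¬¬p2  //  F ¬p6.
              branch 1.1.2.1 (add F ¬¬p2):
                F ¬¬p2: drop double negation, giving F p2.
                F (p4 ∧ p1): β-rule — branch into F p4  //  F p1.
                  branch 1.1.2.1.1 (add F p4):
                    ○ open, literals {p2=false, p3=true, p4=false, p6=false}.
                  branch 1.1.2.1.2 (add F p1):
                    ○ open, literals {p1=false, p2=false, p3=true, p6=false}.
              branch 1.1.2.2 (add F ¬p6):
                × closes — contains both p6 and ¬p6.
      branch 1.2 (add F ((p5 → p2) ∨ p3), T ((¬¬p2 ∧ ¬p6) ∨ ((p4 ∧ p1) ∨ p6))):
        F ((p5 → p2) ∨ p3): α-rule — add F (p5 → p2), F p3.
        F (p5 → p2): α-rule — add T p5, F p2.
        T ((¬¬p2 ∧ ¬p6) ∨ ((p4 ∧ p1) ∨ p6)): β-rule — branch into T (¬¬p2 ∧ ¬p6)  //  T ((p4 ∧ p1) ∨ p6).
          branch 1.2.1 (add T (¬¬p2 ∧ ¬p6)):
            T (¬¬p2 ∧ ¬p6): α-rule — add T ¬¬p2, T ¬p6.
            T ¬¬p2: drop double negation, giving T p2.
            × closes — contains both p2 and ¬p2.
          branch 1.2.2 (add T ((p4 ∧ p1) ∨ p6)):
            T ((p4 ∧ p1) ∨ p6): β-rule — branch into T (p4 ∧ p1)  //  T p6.
              branch 1.2.2.1 (add T (p4 ∧ p1)):
                T (p4 ∧ p1): α-rule — add T p4, T p1.
                ○ open, literals {p1=true, p2=false, p3=false, p4=true, p5=true}.
              branch 1.2.2.2 (add T p6):
                ○ open, literals {p2=false, p3=false, p5=true, p6=true}.
  branch 2 (add T (p6 ∧ ((¬p6 ↔ p4) ∧ p1))):
    T (p6 ∧ ((¬p6 ↔ p4) ∧ p1)): α-rule — add T p6, T ((¬p6 ↔ p4) ∧ p1).
    T ((¬p6 ↔ p4) ∧ p1): α-rule — add T (¬p6 ↔ p4), T p1.
    T (¬p6 ↔ p4): β-rule — branch into T ¬p6, T p4  //  F ¬p6, F p4.
      branch 2.1 (add T ¬p6, T p4):
        × closes — contains both p6 and ¬p6.
      branch 2.2 (add F ¬p6, F p4):
        ○ open, literals {p1=true, p4=false, p6=true}.
6 branches closed, 7 open.
Each open branch fixes some atoms; the unmentioned ones are free. Counting distinct full assignments: branch {p2=false, p4=false, p5=false, p6=false} (p1, p3) contributes 4 new; branch {p1=false, p2=false, p5=false, p6=false} (p3, p4) contributes 2 new; branch {p2=false, p3=true, p4=false, p6=false} (p1, p5) contributes 2 new; branch {p1=false, p2=false, p3=true, p6=false} (p4, p5) contributes 1 new; branch {p1=true, p2=false, p3=false, p4=true, p5=true} (p6) contributes 2 new; branch {p2=false, p3=false, p5=true, p6=true} (p1, p4) contributes 3 new; branch {p1=true, p4=false, p6=true} (p2, p3, p5) contributes 7 new. Total: 21.

21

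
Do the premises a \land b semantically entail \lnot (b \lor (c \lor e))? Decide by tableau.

Initial set: {T (a \land b); F \lnot (b \lor (c \lor e))}.
T (a \land b): α-rule — add T a, T b.
F \lnot (b \lor (c \lor e)): β-rule — branch into T b  //  T (c \lor e).
  branch 1 (add T b):
    ○ open, literals {a=1, b=1}.
  branch 2 (add T (c \lor e)):
    T (c \lor e): β-rule — branch into T c  //  T e.
      branch 2.1 (add T c):
        ○ open, literals {a=1, b=1, c=1}.
      branch 2.2 (add T e):
        ○ open, literals {a=1, b=1, e=1}.
0 branches closed, 3 open.
An open branch gives a countermodel: a=1, b=1 (unmentioned atoms arbitrary); the premises hold there but the conclusion fails.

No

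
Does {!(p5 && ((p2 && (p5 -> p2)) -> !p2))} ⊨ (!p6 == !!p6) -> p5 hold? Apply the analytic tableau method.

Initial set: {!(p5 && ((p2 && (p5 -> p2)) -> !p2)); !((!p6 == !!p6) -> p5)}.
!((!p6 == !!p6) -> p5): α-rule — add (!p6 == !!p6), !p5.
!(p5 && ((p2 && (p5 -> p2)) -> !p2)): β-rule — branch into !p5  //  !((p2 && (p5 -> p2)) -> !p2).
  branch 1 (add !p5):
    (!p6 == !!p6): β-rule — branch into !p6, !!p6  //  !!p6, !!!p6.
      branch 1.1 (add !p6, !!p6):
        !!p6: drop double negation, giving p6.
        × closes — contains both p6 and !p6.
      branch 1.2 (add !!p6, !!!p6):
        !!!p6: drop double negation, giving !p6.
        × closes — contains both p6 and !p6.
  branch 2 (add !((p2 && (p5 -> p2)) -> !p2)):
    !((p2 && (p5 -> p2)) -> !p2): α-rule — add (p2 && (p5 -> p2)), !!p2.
    (p2 && (p5 -> p2)): α-rule — add p2, (p5 -> p2).
    (!p6 == !!p6): β-rule — branch into !p6, !!p6  //  !!p6, !!!p6.
      branch 2.1 (add !p6, !!p6):
        !!p6: drop double negation, giving p6.
        × closes — contains both p6 and !p6.
      branch 2.2 (add !!p6, !!!p6):
        !!!p6: drop double negation, giving !p6.
        × closes — contains both p6 and !p6.
All 4 branches close.
Every branch closed, so the premises entail the conclusion.

Yes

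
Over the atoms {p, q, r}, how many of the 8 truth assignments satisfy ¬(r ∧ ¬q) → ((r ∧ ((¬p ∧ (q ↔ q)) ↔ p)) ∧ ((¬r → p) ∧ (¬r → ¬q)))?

2

Initial set: {(¬(r ∧ ¬q) → ((r ∧ ((¬p ∧ (q ↔ q)) ↔ p)) ∧ ((¬r → p) ∧ (¬r → ¬q))))}.
(¬(r ∧ ¬q) → ((r ∧ ((¬p ∧ (q ↔ q)) ↔ p)) ∧ ((¬r → p) ∧ (¬r → ¬q)))): β-rule — branch into ¬¬(r ∧ ¬q)  //  ((r ∧ ((¬p ∧ (q ↔ q)) ↔ p)) ∧ ((¬r → p) ∧ (¬r → ¬q))).
  branch 1 (add ¬¬(r ∧ ¬q)):
    ¬¬(r ∧ ¬q): α-rule — add r, ¬q.
    ○ open, literals {q=F, r=T}.
  branch 2 (add ((r ∧ ((¬p ∧ (q ↔ q)) ↔ p)) ∧ ((¬r → p) ∧ (¬r → ¬q)))):
    ((r ∧ ((¬p ∧ (q ↔ q)) ↔ p)) ∧ ((¬r → p) ∧ (¬r → ¬q))): α-rule — add (r ∧ ((¬p ∧ (q ↔ q)) ↔ p)), ((¬r → p) ∧ (¬r → ¬q)).
    (r ∧ ((¬p ∧ (q ↔ q)) ↔ p)): α-rule — add r, ((¬p ∧ (q ↔ q)) ↔ p).
    ((¬r → p) ∧ (¬r → ¬q)): α-rule — add (¬r → p), (¬r → ¬q).
    ((¬p ∧ (q ↔ q)) ↔ p): β-rule — branch into (¬p ∧ (q ↔ q)), p  //  ¬(¬p ∧ (q ↔ q)), ¬p.
      branch 2.1 (add (¬p ∧ (q ↔ q)), p):
        (¬p ∧ (q ↔ q)): α-rule — add ¬p, (q ↔ q).
        × closes — contains both p and ¬p.
      branch 2.2 (add ¬(¬p ∧ (q ↔ q)), ¬p):
        (¬r → p): β-rule — branch into ¬¬r  //  p.
          branch 2.2.1 (add ¬¬r):
            (¬r → ¬q): β-rule — branch into ¬¬r  //  ¬q.
              branch 2.2.1.1 (add ¬¬r):
                ¬(¬p ∧ (q ↔ q)): β-rule — branch into ¬¬p  //  ¬(q ↔ q).
                  branch 2.2.1.1.1 (add ¬¬p):
                    × closes — contains both p and ¬p.
                  branch 2.2.1.1.2 (add ¬(q ↔ q)):
                    ¬(q ↔ q): β-rule — branch into q, ¬q  //  ¬q, q.
                      branch 2.2.1.1.2.1 (add q, ¬q):
                        × closes — contains both q and ¬q.
                      branch 2.2.1.1.2.2 (add ¬q, q):
                        × closes — contains both q and ¬q.
              branch 2.2.1.2 (add ¬q):
                ¬(¬p ∧ (q ↔ q)): β-rule — branch into ¬¬p  //  ¬(q ↔ q).
                  branch 2.2.1.2.1 (add ¬¬p):
                    × closes — contains both p and ¬p.
                  branch 2.2.1.2.2 (add ¬(q ↔ q)):
                    ¬(q ↔ q): β-rule — branch into q, ¬q  //  ¬q, q.
                      branch 2.2.1.2.2.1 (add q, ¬q):
                        × closes — contains both q and ¬q.
                      branch 2.2.1.2.2.2 (add ¬q, q):
                        × closes — contains both q and ¬q.
          branch 2.2.2 (add p):
            × closes — contains both p and ¬p.
8 branches closed, 1 open.
Each open branch fixes some atoms; the unmentioned ones are free. Counting distinct full assignments: branch {q=F, r=T} (p) contributes 2 new. Total: 2.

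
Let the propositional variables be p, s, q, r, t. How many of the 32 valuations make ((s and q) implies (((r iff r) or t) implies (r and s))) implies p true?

18

Initial set: {T (((s and q) implies (((r iff r) or t) implies (r and s))) implies p)}.
T (((s and q) implies (((r iff r) or t) implies (r and s))) implies p): β-rule — branch into F ((s and q) implies (((r iff r) or t) implies (r and s)))  //  T p.
  branch 1 (add F ((s and q) implies (((r iff r) or t) implies (r and s)))):
    F ((s and q) implies (((r iff r) or t) implies (r and s))): α-rule — add T (s and q), F (((r iff r) or t) implies (r and s)).
    T (s and q): α-rule — add T s, T q.
    F (((r iff r) or t) implies (r and s)): α-rule — add T ((r iff r) or t), F (r and s).
    T ((r iff r) or t): β-rule — branch into T (r iff r)  //  T t.
      branch 1.1 (add T (r iff r)):
        F (r and s): β-rule — branch into F r  //  F s.
          branch 1.1.1 (add F r):
            T (r iff r): β-rule — branch into T r, T r  //  F r, F r.
              branch 1.1.1.1 (add T r, T r):
                × closes — contains both r and not r.
              branch 1.1.1.2 (add F r, F r):
                ○ open, literals {q=true, r=false, s=true}.
          branch 1.1.2 (add F s):
            × closes — contains both s and not s.
      branch 1.2 (add T t):
        F (r and s): β-rule — branch into F r  //  F s.
          branch 1.2.1 (add F r):
            ○ open, literals {q=true, r=false, s=true, t=true}.
          branch 1.2.2 (add F s):
            × closes — contains both s and not s.
  branch 2 (add T p):
    ○ open, literals {p=true}.
3 branches closed, 3 open.
Each open branch fixes some atoms; the unmentioned ones are free. Counting distinct full assignments: branch {q=true, r=false, s=true} (p, t) contributes 4 new; branch {q=true, r=false, s=true, t=true} (p) contributes 0 new; branch {p=true} (s, q, r, t) contributes 14 new. Total: 18.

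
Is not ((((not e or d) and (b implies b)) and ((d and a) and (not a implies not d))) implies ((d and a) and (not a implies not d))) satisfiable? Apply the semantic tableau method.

Unsatisfiable

Initial set: {not ((((not e or d) and (b implies b)) and ((d and a) and (not a implies not d))) implies ((d and a) and (not a implies not d)))}.
not ((((not e or d) and (b implies b)) and ((d and a) and (not a implies not d))) implies ((d and a) and (not a implies not d))): α-rule — add (((not e or d) and (b implies b)) and ((d and a) and (not a implies not d))), not ((d and a) and (not a implies not d)).
(((not e or d) and (b implies b)) and ((d and a) and (not a implies not d))): α-rule — add ((not e or d) and (b implies b)), ((d and a) and (not a implies not d)).
((not e or d) and (b implies b)): α-rule — add (not e or d), (b implies b).
((d and a) and (not a implies not d)): α-rule — add (d and a), (not a implies not d).
(d and a): α-rule — add d, a.
not ((d and a) and (not a implies not d)): β-rule — branch into not (d and a)  //  not (not a implies not d).
  branch 1 (add not (d and a)):
    (not e or d): β-rule — branch into not e  //  d.
      branch 1.1 (add not e):
        (b implies b): β-rule — branch into not b  //  b.
          branch 1.1.1 (add not b):
            (not a implies not d): β-rule — branch into not not a  //  not d.
              branch 1.1.1.1 (add not not a):
                not (d and a): β-rule — branch into not d  //  not a.
                  branch 1.1.1.1.1 (add not d):
                    × closes — contains both d and not d.
                  branch 1.1.1.1.2 (add not a):
                    × closes — contains both a and not a.
              branch 1.1.1.2 (add not d):
                × closes — contains both d and not d.
          branch 1.1.2 (add b):
            (not a implies not d): β-rule — branch into not not a  //  not d.
              branch 1.1.2.1 (add not not a):
                not (d and a): β-rule — branch into not d  //  not a.
                  branch 1.1.2.1.1 (add not d):
                    × closes — contains both d and not d.
                  branch 1.1.2.1.2 (add not a):
                    × closes — contains both a and not a.
              branch 1.1.2.2 (add not d):
                × closes — contains both d and not d.
      branch 1.2 (add d):
        (b implies b): β-rule — branch into not b  //  b.
          branch 1.2.1 (add not b):
            (not a implies not d): β-rule — branch into not not a  //  not d.
              branch 1.2.1.1 (add not not a):
                not (d and a): β-rule — branch into not d  //  not a.
                  branch 1.2.1.1.1 (add not d):
                    × closes — contains both d and not d.
                  branch 1.2.1.1.2 (add not a):
                    × closes — contains both a and not a.
              branch 1.2.1.2 (add not d):
                × closes — contains both d and not d.
          branch 1.2.2 (add b):
            (not a implies not d): β-rule — branch into not not a  //  not d.
              branch 1.2.2.1 (add not not a):
                not (d and a): β-rule — branch into not d  //  not a.
                  branch 1.2.2.1.1 (add not d):
                    × closes — contains both d and not d.
                  branch 1.2.2.1.2 (add not a):
                    × closes — contains both a and not a.
              branch 1.2.2.2 (add not d):
                × closes — contains both d and not d.
  branch 2 (add not (not a implies not d)):
    not (not a implies not d): α-rule — add not a, not not d.
    × closes — contains both a and not a.
All 13 branches close.
Every branch closed; the formula is unsatisfiable.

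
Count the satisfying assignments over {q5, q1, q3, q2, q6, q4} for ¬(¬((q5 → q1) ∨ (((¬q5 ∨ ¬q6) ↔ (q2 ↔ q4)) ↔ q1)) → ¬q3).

Initial set: {T ¬(¬((q5 → q1) ∨ (((¬q5 ∨ ¬q6) ↔ (q2 ↔ q4)) ↔ q1)) → ¬q3)}.
T ¬(¬((q5 → q1) ∨ (((¬q5 ∨ ¬q6) ↔ (q2 ↔ q4)) ↔ q1)) → ¬q3): α-rule — add T ¬((q5 → q1) ∨ (((¬q5 ∨ ¬q6) ↔ (q2 ↔ q4)) ↔ q1)), F ¬q3.
T ¬((q5 → q1) ∨ (((¬q5 ∨ ¬q6) ↔ (q2 ↔ q4)) ↔ q1)): α-rule — add F (q5 → q1), F (((¬q5 ∨ ¬q6) ↔ (q2 ↔ q4)) ↔ q1).
F (q5 → q1): α-rule — add T q5, F q1.
F (((¬q5 ∨ ¬q6) ↔ (q2 ↔ q4)) ↔ q1): β-rule — branch into T ((¬q5 ∨ ¬q6) ↔ (q2 ↔ q4)), F q1  //  F ((¬q5 ∨ ¬q6) ↔ (q2 ↔ q4)), T q1.
  branch 1 (add T ((¬q5 ∨ ¬q6) ↔ (q2 ↔ q4)), F q1):
    T ((¬q5 ∨ ¬q6) ↔ (q2 ↔ q4)): β-rule — branch into T (¬q5 ∨ ¬q6), T (q2 ↔ q4)  //  F (¬q5 ∨ ¬q6), F (q2 ↔ q4).
      branch 1.1 (add T (¬q5 ∨ ¬q6), T (q2 ↔ q4)):
        T (¬q5 ∨ ¬q6): β-rule — branch into T ¬q5  //  T ¬q6.
          branch 1.1.1 (add T ¬q5):
            × closes — contains both q5 and ¬q5.
          branch 1.1.2 (add T ¬q6):
            T (q2 ↔ q4): β-rule — branch into T q2, T q4  //  F q2, F q4.
              branch 1.1.2.1 (add T q2, T q4):
                ○ open, literals {q1=false, q2=true, q3=true, q4=true, q5=true, q6=false}.
              branch 1.1.2.2 (add F q2, F q4):
                ○ open, literals {q1=false, q2=false, q3=true, q4=false, q5=true, q6=false}.
      branch 1.2 (add F (¬q5 ∨ ¬q6), F (q2 ↔ q4)):
        F (¬q5 ∨ ¬q6): α-rule — add F ¬q5, F ¬q6.
        F (q2 ↔ q4): β-rule — branch into T q2, F q4  //  F q2, T q4.
          branch 1.2.1 (add T q2, F q4):
            ○ open, literals {q1=false, q2=true, q3=true, q4=false, q5=true, q6=true}.
          branch 1.2.2 (add F q2, T q4):
            ○ open, literals {q1=false, q2=false, q3=true, q4=true, q5=true, q6=true}.
  branch 2 (add F ((¬q5 ∨ ¬q6) ↔ (q2 ↔ q4)), T q1):
    × closes — contains both q1 and ¬q1.
2 branches closed, 4 open.
Each open branch fixes some atoms; the unmentioned ones are free. Counting distinct full assignments: branch {q1=false, q2=true, q3=true, q4=true, q5=true, q6=false} (none free) contributes 1 new; branch {q1=false, q2=false, q3=true, q4=false, q5=true, q6=false} (none free) contributes 1 new; branch {q1=false, q2=true, q3=true, q4=false, q5=true, q6=true} (none free) contributes 1 new; branch {q1=false, q2=false, q3=true, q4=true, q5=true, q6=true} (none free) contributes 1 new. Total: 4.

4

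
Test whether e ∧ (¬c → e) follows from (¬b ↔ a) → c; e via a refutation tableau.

Initial set: {((¬b ↔ a) → c); e; ¬(e ∧ (¬c → e))}.
((¬b ↔ a) → c): β-rule — branch into ¬(¬b ↔ a)  //  c.
  branch 1 (add ¬(¬b ↔ a)):
    ¬(e ∧ (¬c → e)): β-rule — branch into ¬e  //  ¬(¬c → e).
      branch 1.1 (add ¬e):
        × closes — contains both e and ¬e.
      branch 1.2 (add ¬(¬c → e)):
        ¬(¬c → e): α-rule — add ¬c, ¬e.
        × closes — contains both e and ¬e.
  branch 2 (add c):
    ¬(e ∧ (¬c → e)): β-rule — branch into ¬e  //  ¬(¬c → e).
      branch 2.1 (add ¬e):
        × closes — contains both e and ¬e.
      branch 2.2 (add ¬(¬c → e)):
        ¬(¬c → e): α-rule — add ¬c, ¬e.
        × closes — contains both c and ¬c.
All 4 branches close.
Every branch closed, so the premises entail the conclusion.

Yes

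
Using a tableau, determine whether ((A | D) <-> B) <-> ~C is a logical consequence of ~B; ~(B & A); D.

No

Initial set: {~B; ~(B & A); D; ~(((A | D) <-> B) <-> ~C)}.
~(B & A): β-rule — branch into ~B  //  ~A.
  branch 1 (add ~B):
    ~(((A | D) <-> B) <-> ~C): β-rule — branch into ((A | D) <-> B), ~~C  //  ~((A | D) <-> B), ~C.
      branch 1.1 (add ((A | D) <-> B), ~~C):
        ((A | D) <-> B): β-rule — branch into (A | D), B  //  ~(A | D), ~B.
          branch 1.1.1 (add (A | D), B):
            × closes — contains both B and ~B.
          branch 1.1.2 (add ~(A | D), ~B):
            ~(A | D): α-rule — add ~A, ~D.
            × closes — contains both D and ~D.
      branch 1.2 (add ~((A | D) <-> B), ~C):
        ~((A | D) <-> B): β-rule — branch into (A | D), ~B  //  ~(A | D), B.
          branch 1.2.1 (add (A | D), ~B):
            (A | D): β-rule — branch into A  //  D.
              branch 1.2.1.1 (add A):
                ○ open, literals {A=T, B=F, C=F, D=T}.
              branch 1.2.1.2 (add D):
                ○ open, literals {B=F, C=F, D=T}.
          branch 1.2.2 (add ~(A | D), B):
            × closes — contains both B and ~B.
  branch 2 (add ~A):
    ~(((A | D) <-> B) <-> ~C): β-rule — branch into ((A | D) <-> B), ~~C  //  ~((A | D) <-> B), ~C.
      branch 2.1 (add ((A | D) <-> B), ~~C):
        ((A | D) <-> B): β-rule — branch into (A | D), B  //  ~(A | D), ~B.
          branch 2.1.1 (add (A | D), B):
            × closes — contains both B and ~B.
          branch 2.1.2 (add ~(A | D), ~B):
            ~(A | D): α-rule — add ~A, ~D.
            × closes — contains both D and ~D.
      branch 2.2 (add ~((A | D) <-> B), ~C):
        ~((A | D) <-> B): β-rule — branch into (A | D), ~B  //  ~(A | D), B.
          branch 2.2.1 (add (A | D), ~B):
            (A | D): β-rule — branch into A  //  D.
              branch 2.2.1.1 (add A):
                × closes — contains both A and ~A.
              branch 2.2.1.2 (add D):
                ○ open, literals {A=F, B=F, C=F, D=T}.
          branch 2.2.2 (add ~(A | D), B):
            × closes — contains both B and ~B.
7 branches closed, 3 open.
An open branch gives a countermodel: A=T, B=F, C=F, D=T (unmentioned atoms arbitrary); the premises hold there but the conclusion fails.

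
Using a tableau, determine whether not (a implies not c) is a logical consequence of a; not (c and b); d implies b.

Initial set: {a; not (c and b); (d implies b); not not (a implies not c)}.
not (c and b): β-rule — branch into not c  //  not b.
  branch 1 (add not c):
    (d implies b): β-rule — branch into not d  //  b.
      branch 1.1 (add not d):
        not not (a implies not c): β-rule — branch into not a  //  not c.
          branch 1.1.1 (add not a):
            × closes — contains both a and not a.
          branch 1.1.2 (add not c):
            ○ open, literals {a=1, c=0, d=0}.
      branch 1.2 (add b):
        not not (a implies not c): β-rule — branch into not a  //  not c.
          branch 1.2.1 (add not a):
            × closes — contains both a and not a.
          branch 1.2.2 (add not c):
            ○ open, literals {a=1, b=1, c=0}.
  branch 2 (add not b):
    (d implies b): β-rule — branch into not d  //  b.
      branch 2.1 (add not d):
        not not (a implies not c): β-rule — branch into not a  //  not c.
          branch 2.1.1 (add not a):
            × closes — contains both a and not a.
          branch 2.1.2 (add not c):
            ○ open, literals {a=1, b=0, c=0, d=0}.
      branch 2.2 (add b):
        × closes — contains both b and not b.
4 branches closed, 3 open.
An open branch gives a countermodel: a=1, c=0, d=0 (unmentioned atoms arbitrary); the premises hold there but the conclusion fails.

No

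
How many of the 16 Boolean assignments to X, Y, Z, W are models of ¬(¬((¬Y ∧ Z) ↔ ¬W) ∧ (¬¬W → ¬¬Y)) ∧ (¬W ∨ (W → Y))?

6

Initial set: {T (¬(¬((¬Y ∧ Z) ↔ ¬W) ∧ (¬¬W → ¬¬Y)) ∧ (¬W ∨ (W → Y)))}.
T (¬(¬((¬Y ∧ Z) ↔ ¬W) ∧ (¬¬W → ¬¬Y)) ∧ (¬W ∨ (W → Y))): α-rule — add T ¬(¬((¬Y ∧ Z) ↔ ¬W) ∧ (¬¬W → ¬¬Y)), T (¬W ∨ (W → Y)).
T ¬(¬((¬Y ∧ Z) ↔ ¬W) ∧ (¬¬W → ¬¬Y)): β-rule — branch into F ¬((¬Y ∧ Z) ↔ ¬W)  //  F (¬¬W → ¬¬Y).
  branch 1 (add F ¬((¬Y ∧ Z) ↔ ¬W)):
    T (¬W ∨ (W → Y)): β-rule — branch into T ¬W  //  T (W → Y).
      branch 1.1 (add T ¬W):
        F ¬((¬Y ∧ Z) ↔ ¬W): β-rule — branch into T (¬Y ∧ Z), T ¬W  //  F (¬Y ∧ Z), F ¬W.
          branch 1.1.1 (add T (¬Y ∧ Z), T ¬W):
            T (¬Y ∧ Z): α-rule — add T ¬Y, T Z.
            ○ open, literals {W=0, Y=0, Z=1}.
          branch 1.1.2 (add F (¬Y ∧ Z), F ¬W):
            × closes — contains both W and ¬W.
      branch 1.2 (add T (W → Y)):
        F ¬((¬Y ∧ Z) ↔ ¬W): β-rule — branch into T (¬Y ∧ Z), T ¬W  //  F (¬Y ∧ Z), F ¬W.
          branch 1.2.1 (add T (¬Y ∧ Z), T ¬W):
            T (¬Y ∧ Z): α-rule — add T ¬Y, T Z.
            T (W → Y): β-rule — branch into F W  //  T Y.
              branch 1.2.1.1 (add F W):
                ○ open, literals {W=0, Y=0, Z=1}.
              branch 1.2.1.2 (add T Y):
                × closes — contains both Y and ¬Y.
          branch 1.2.2 (add F (¬Y ∧ Z), F ¬W):
            T (W → Y): β-rule — branch into F W  //  T Y.
              branch 1.2.2.1 (add F W):
                × closes — contains both W and ¬W.
              branch 1.2.2.2 (add T Y):
                F (¬Y ∧ Z): β-rule — branch into F ¬Y  //  F Z.
                  branch 1.2.2.2.1 (add F ¬Y):
                    ○ open, literals {W=1, Y=1}.
                  branch 1.2.2.2.2 (add F Z):
                    ○ open, literals {W=1, Y=1, Z=0}.
  branch 2 (add F (¬¬W → ¬¬Y)):
    F (¬¬W → ¬¬Y): α-rule — add T ¬¬W, F ¬¬Y.
    T ¬¬W: drop double negation, giving T W.
    F ¬¬Y: drop double negation, giving F Y.
    T (¬W ∨ (W → Y)): β-rule — branch into T ¬W  //  T (W → Y).
      branch 2.1 (add T ¬W):
        × closes — contains both W and ¬W.
      branch 2.2 (add T (W → Y)):
        T (W → Y): β-rule — branch into F W  //  T Y.
          branch 2.2.1 (add F W):
            × closes — contains both W and ¬W.
          branch 2.2.2 (add T Y):
            × closes — contains both Y and ¬Y.
6 branches closed, 4 open.
Each open branch fixes some atoms; the unmentioned ones are free. Counting distinct full assignments: branch {W=0, Y=0, Z=1} (X) contributes 2 new; branch {W=0, Y=0, Z=1} (X) contributes 0 new; branch {W=1, Y=1} (X, Z) contributes 4 new; branch {W=1, Y=1, Z=0} (X) contributes 0 new. Total: 6.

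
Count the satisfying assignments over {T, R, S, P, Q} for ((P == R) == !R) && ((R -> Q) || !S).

Initial set: {T (((P == R) == !R) && ((R -> Q) || !S))}.
T (((P == R) == !R) && ((R -> Q) || !S)): α-rule — add T ((P == R) == !R), T ((R -> Q) || !S).
T ((P == R) == !R): β-rule — branch into T (P == R), T !R  //  F (P == R), F !R.
  branch 1 (add T (P == R), T !R):
    T ((R -> Q) || !S): β-rule — branch into T (R -> Q)  //  T !S.
      branch 1.1 (add T (R -> Q)):
        T (P == R): β-rule — branch into T P, T R  //  F P, F R.
          branch 1.1.1 (add T P, T R):
            × closes — contains both R and !R.
          branch 1.1.2 (add F P, F R):
            T (R -> Q): β-rule — branch into F R  //  T Q.
              branch 1.1.2.1 (add F R):
                ○ open, literals {P=F, R=F}.
              branch 1.1.2.2 (add T Q):
                ○ open, literals {P=F, Q=T, R=F}.
      branch 1.2 (add T !S):
        T (P == R): β-rule — branch into T P, T R  //  F P, F R.
          branch 1.2.1 (add T P, T R):
            × closes — contains both R and !R.
          branch 1.2.2 (add F P, F R):
            ○ open, literals {P=F, R=F, S=F}.
  branch 2 (add F (P == R), F !R):
    T ((R -> Q) || !S): β-rule — branch into T (R -> Q)  //  T !S.
      branch 2.1 (add T (R -> Q)):
        F (P == R): β-rule — branch into T P, F R  //  F P, T R.
          branch 2.1.1 (add T P, F R):
            × closes — contains both R and !R.
          branch 2.1.2 (add F P, T R):
            T (R -> Q): β-rule — branch into F R  //  T Q.
              branch 2.1.2.1 (add F R):
                × closes — contains both R and !R.
              branch 2.1.2.2 (add T Q):
                ○ open, literals {P=F, Q=T, R=T}.
      branch 2.2 (add T !S):
        F (P == R): β-rule — branch into T P, F R  //  F P, T R.
          branch 2.2.1 (add T P, F R):
            × closes — contains both R and !R.
          branch 2.2.2 (add F P, T R):
            ○ open, literals {P=F, R=T, S=F}.
5 branches closed, 5 open.
Each open branch fixes some atoms; the unmentioned ones are free. Counting distinct full assignments: branch {P=F, R=F} (T, S, Q) contributes 8 new; branch {P=F, Q=T, R=F} (T, S) contributes 0 new; branch {P=F, R=F, S=F} (T, Q) contributes 0 new; branch {P=F, Q=T, R=T} (T, S) contributes 4 new; branch {P=F, R=T, S=F} (T, Q) contributes 2 new. Total: 14.

14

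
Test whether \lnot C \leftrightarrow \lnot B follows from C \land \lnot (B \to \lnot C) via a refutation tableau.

Initial set: {(C \land \lnot (B \to \lnot C)); \lnot (\lnot C \leftrightarrow \lnot B)}.
(C \land \lnot (B \to \lnot C)): α-rule — add C, \lnot (B \to \lnot C).
\lnot (B \to \lnot C): α-rule — add B, \lnot \lnot C.
\lnot (\lnot C \leftrightarrow \lnot B): β-rule — branch into \lnot C, \lnot \lnot B  //  \lnot \lnot C, \lnot B.
  branch 1 (add \lnot C, \lnot \lnot B):
    × closes — contains both C and \lnot C.
  branch 2 (add \lnot \lnot C, \lnot B):
    × closes — contains both B and \lnot B.
All 2 branches close.
Every branch closed, so the premises entail the conclusion.

Yes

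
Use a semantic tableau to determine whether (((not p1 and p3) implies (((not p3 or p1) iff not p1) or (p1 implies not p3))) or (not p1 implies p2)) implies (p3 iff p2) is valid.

Assume the negation and expand:
Initial set: {not ((((not p1 and p3) implies (((not p3 or p1) iff not p1) or (p1 implies not p3))) or (not p1 implies p2)) implies (p3 iff p2))}.
not ((((not p1 and p3) implies (((not p3 or p1) iff not p1) or (p1 implies not p3))) or (not p1 implies p2)) implies (p3 iff p2)): α-rule — add (((not p1 and p3) implies (((not p3 or p1) iff not p1) or (p1 implies not p3))) or (not p1 implies p2)), not (p3 iff p2).
(((not p1 and p3) implies (((not p3 or p1) iff not p1) or (p1 implies not p3))) or (not p1 implies p2)): β-rule — branch into ((not p1 and p3) implies (((not p3 or p1) iff not p1) or (p1 implies not p3)))  //  (not p1 implies p2).
  branch 1 (add ((not p1 and p3) implies (((not p3 or p1) iff not p1) or (p1 implies not p3)))):
    not (p3 iff p2): β-rule — branch into p3, not p2  //  not p3, p2.
      branch 1.1 (add p3, not p2):
        ((not p1 and p3) implies (((not p3 or p1) iff not p1) or (p1 implies not p3))): β-rule — branch into not (not p1 and p3)  //  (((not p3 or p1) iff not p1) or (p1 implies not p3)).
          branch 1.1.1 (add not (not p1 and p3)):
            not (not p1 and p3): β-rule — branch into not not p1  //  not p3.
              branch 1.1.1.1 (add not not p1):
                ○ open, literals {p1=true, p2=false, p3=true}.
              branch 1.1.1.2 (add not p3):
                × closes — contains both p3 and not p3.
          branch 1.1.2 (add (((not p3 or p1) iff not p1) or (p1 implies not p3))):
            (((not p3 or p1) iff not p1) or (p1 implies not p3)): β-rule — branch into ((not p3 or p1) iff not p1)  //  (p1 implies not p3).
              branch 1.1.2.1 (add ((not p3 or p1) iff not p1)):
                ((not p3 or p1) iff not p1): β-rule — branch into (not p3 or p1), not p1  //  not (not p3 or p1), not not p1.
                  branch 1.1.2.1.1 (add (not p3 or p1), not p1):
                    (not p3 or p1): β-rule — branch into not p3  //  p1.
                      branch 1.1.2.1.1.1 (add not p3):
                        × closes — contains both p3 and not p3.
                      branch 1.1.2.1.1.2 (add p1):
                        × closes — contains both p1 and not p1.
                  branch 1.1.2.1.2 (add not (not p3 or p1), not not p1):
                    not (not p3 or p1): α-rule — add not not p3, not p1.
                    × closes — contains both p1 and not p1.
              branch 1.1.2.2 (add (p1 implies not p3)):
                (p1 implies not p3): β-rule — branch into not p1  //  not p3.
                  branch 1.1.2.2.1 (add not p1):
                    ○ open, literals {p1=false, p2=false, p3=true}.
                  branch 1.1.2.2.2 (add not p3):
                    × closes — contains both p3 and not p3.
      branch 1.2 (add not p3, p2):
        ((not p1 and p3) implies (((not p3 or p1) iff not p1) or (p1 implies not p3))): β-rule — branch into not (not p1 and p3)  //  (((not p3 or p1) iff not p1) or (p1 implies not p3)).
          branch 1.2.1 (add not (not p1 and p3)):
            not (not p1 and p3): β-rule — branch into not not p1  //  not p3.
              branch 1.2.1.1 (add not not p1):
                ○ open, literals {p1=true, p2=true, p3=false}.
              branch 1.2.1.2 (add not p3):
                ○ open, literals {p2=true, p3=false}.
          branch 1.2.2 (add (((not p3 or p1) iff not p1) or (p1 implies not p3))):
            (((not p3 or p1) iff not p1) or (p1 implies not p3)): β-rule — branch into ((not p3 or p1) iff not p1)  //  (p1 implies not p3).
              branch 1.2.2.1 (add ((not p3 or p1) iff not p1)):
                ((not p3 or p1) iff not p1): β-rule — branch into (not p3 or p1), not p1  //  not (not p3 or p1), not not p1.
                  branch 1.2.2.1.1 (add (not p3 or p1), not p1):
                    (not p3 or p1): β-rule — branch into not p3  //  p1.
                      branch 1.2.2.1.1.1 (add not p3):
                        ○ open, literals {p1=false, p2=true, p3=false}.
                      branch 1.2.2.1.1.2 (add p1):
                        × closes — contains both p1 and not p1.
                  branch 1.2.2.1.2 (add not (not p3 or p1), not not p1):
                    not (not p3 or p1): α-rule — add not not p3, not p1.
                    × closes — contains both p3 and not p3.
              branch 1.2.2.2 (add (p1 implies not p3)):
                (p1 implies not p3): β-rule — branch into not p1  //  not p3.
                  branch 1.2.2.2.1 (add not p1):
                    ○ open, literals {p1=false, p2=true, p3=false}.
                  branch 1.2.2.2.2 (add not p3):
                    ○ open, literals {p2=true, p3=false}.
  branch 2 (add (not p1 implies p2)):
    not (p3 iff p2): β-rule — branch into p3, not p2  //  not p3, p2.
      branch 2.1 (add p3, not p2):
        (not p1 implies p2): β-rule — branch into not not p1  //  p2.
          branch 2.1.1 (add not not p1):
            ○ open, literals {p1=true, p2=false, p3=true}.
          branch 2.1.2 (add p2):
            × closes — contains both p2 and not p2.
      branch 2.2 (add not p3, p2):
        (not p1 implies p2): β-rule — branch into not not p1  //  p2.
          branch 2.2.1 (add not not p1):
            ○ open, literals {p1=true, p2=true, p3=false}.
          branch 2.2.2 (add p2):
            ○ open, literals {p2=true, p3=false}.
8 branches closed, 10 open.
An open branch gives a countermodel: p1=true, p2=false, p3=true (unmentioned atoms arbitrary); under it the original formula is false.

Not valid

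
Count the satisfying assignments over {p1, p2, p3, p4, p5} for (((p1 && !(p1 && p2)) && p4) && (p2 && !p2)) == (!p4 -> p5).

Initial set: {((((p1 && !(p1 && p2)) && p4) && (p2 && !p2)) == (!p4 -> p5))}.
((((p1 && !(p1 && p2)) && p4) && (p2 && !p2)) == (!p4 -> p5)): β-rule — branch into (((p1 && !(p1 && p2)) && p4) && (p2 && !p2)), (!p4 -> p5)  //  !(((p1 && !(p1 && p2)) && p4) && (p2 && !p2)), !(!p4 -> p5).
  branch 1 (add (((p1 && !(p1 && p2)) && p4) && (p2 && !p2)), (!p4 -> p5)):
    (((p1 && !(p1 && p2)) && p4) && (p2 && !p2)): α-rule — add ((p1 && !(p1 && p2)) && p4), (p2 && !p2).
    ((p1 && !(p1 && p2)) && p4): α-rule — add (p1 && !(p1 && p2)), p4.
    (p2 && !p2): α-rule — add p2, !p2.
    × closes — contains both p2 and !p2.
  branch 2 (add !(((p1 && !(p1 && p2)) && p4) && (p2 && !p2)), !(!p4 -> p5)):
    !(!p4 -> p5): α-rule — add !p4, !p5.
    !(((p1 && !(p1 && p2)) && p4) && (p2 && !p2)): β-rule — branch into !((p1 && !(p1 && p2)) && p4)  //  !(p2 && !p2).
      branch 2.1 (add !((p1 && !(p1 && p2)) && p4)):
        !((p1 && !(p1 && p2)) && p4): β-rule — branch into !(p1 && !(p1 && p2))  //  !p4.
          branch 2.1.1 (add !(p1 && !(p1 && p2))):
            !(p1 && !(p1 && p2)): β-rule — branch into !p1  //  !!(p1 && p2).
              branch 2.1.1.1 (add !p1):
                ○ open, literals {p1=false, p4=false, p5=false}.
              branch 2.1.1.2 (add !!(p1 && p2)):
                !!(p1 && p2): α-rule — add p1, p2.
                ○ open, literals {p1=true, p2=true, p4=false, p5=false}.
          branch 2.1.2 (add !p4):
            ○ open, literals {p4=false, p5=false}.
      branch 2.2 (add !(p2 && !p2)):
        !(p2 && !p2): β-rule — branch into !p2  //  !!p2.
          branch 2.2.1 (add !p2):
            ○ open, literals {p2=false, p4=false, p5=false}.
          branch 2.2.2 (add !!p2):
            ○ open, literals {p2=true, p4=false, p5=false}.
1 branch closed, 5 open.
Each open branch fixes some atoms; the unmentioned ones are free. Counting distinct full assignments: branch {p1=false, p4=false, p5=false} (p2, p3) contributes 4 new; branch {p1=true, p2=true, p4=false, p5=false} (p3) contributes 2 new; branch {p4=false, p5=false} (p1, p2, p3) contributes 2 new; branch {p2=false, p4=false, p5=false} (p1, p3) contributes 0 new; branch {p2=true, p4=false, p5=false} (p1, p3) contributes 0 new. Total: 8.

8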